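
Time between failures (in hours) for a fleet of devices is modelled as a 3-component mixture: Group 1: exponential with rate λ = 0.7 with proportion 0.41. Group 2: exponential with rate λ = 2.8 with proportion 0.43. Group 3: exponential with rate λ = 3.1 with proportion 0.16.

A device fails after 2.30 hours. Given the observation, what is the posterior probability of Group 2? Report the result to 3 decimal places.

Posterior ∝ prior × likelihood, so P(k | x) ∝ w_k f_k(x); normalise over all components.
Component likelihoods at x = 2.30 hours:
  L_1 = 0.7·e^(−0.7·2.30) = 0.7·e^(−1.6100) = 0.139921
  L_2 = 2.8·e^(−2.8·2.30) = 2.8·e^(−6.4400) = 0.00446994
  L_3 = 3.1·e^(−3.1·2.30) = 3.1·e^(−7.1300) = 0.00248223
Multiply by the mixture weights:
  w_1·L_1 = 0.41 × 0.139921 = 0.0573677
  w_2·L_2 = 0.43 × 0.00446994 = 0.00192207
  w_3·L_3 = 0.16 × 0.00248223 = 0.000397157
Evidence: 0.0573677 + 0.00192207 + 0.000397157 = 0.059687
Responsibility of Group 2: 0.00192207 / 0.059687 ≈ 0.032

0.032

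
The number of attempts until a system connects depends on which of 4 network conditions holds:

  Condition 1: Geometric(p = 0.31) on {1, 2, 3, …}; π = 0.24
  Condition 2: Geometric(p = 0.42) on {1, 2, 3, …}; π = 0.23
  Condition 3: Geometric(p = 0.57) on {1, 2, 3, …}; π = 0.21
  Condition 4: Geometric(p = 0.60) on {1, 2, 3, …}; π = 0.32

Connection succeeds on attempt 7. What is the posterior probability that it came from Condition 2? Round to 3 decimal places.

The responsibility of component k is w_k f_k(x) divided by Σ_j w_j f_j(x).
Geometric probabilities:
  p_1 = 0.0334546
  p_2 = 0.0159889
  p_3 = 0.00360318
  p_4 = 0.0024576
Unnormalised posteriors:
  w_1·p_1 = 0.24 × 0.0334546 = 0.00802911
  w_2·p_2 = 0.23 × 0.0159889 = 0.00367744
  w_3·p_3 = 0.21 × 0.00360318 = 0.000756667
  w_4·p_4 = 0.32 × 0.0024576 = 0.000786432
Sum: 0.00802911 + 0.00367744 + 0.000756667 + 0.000786432 = 0.0132496
P(Condition 2 | 7) ≈ 0.278

0.278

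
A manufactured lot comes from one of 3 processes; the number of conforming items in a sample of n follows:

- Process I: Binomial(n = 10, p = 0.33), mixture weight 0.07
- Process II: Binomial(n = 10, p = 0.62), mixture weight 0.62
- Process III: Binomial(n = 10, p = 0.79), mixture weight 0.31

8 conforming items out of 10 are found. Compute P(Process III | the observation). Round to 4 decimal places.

Posterior ∝ prior × likelihood, so P(k | x) ∝ π_k f_k(x); normalise over all components.
Component likelihoods at x = 8 conforming items out of 10:
  f_I = 0.00284102
  f_II = 0.141877
  f_III = 0.30107
Prior × likelihood for each component:
  π_I·f_I = 0.07 × 0.00284102 = 0.000198871
  π_II·f_II = 0.62 × 0.141877 = 0.087964
  π_III·f_III = 0.31 × 0.30107 = 0.0933318
Sum: 0.000198871 + 0.087964 + 0.0933318 = 0.181495
P(Process III | x) = 0.0933318 / 0.181495 ≈ 0.5142

0.5142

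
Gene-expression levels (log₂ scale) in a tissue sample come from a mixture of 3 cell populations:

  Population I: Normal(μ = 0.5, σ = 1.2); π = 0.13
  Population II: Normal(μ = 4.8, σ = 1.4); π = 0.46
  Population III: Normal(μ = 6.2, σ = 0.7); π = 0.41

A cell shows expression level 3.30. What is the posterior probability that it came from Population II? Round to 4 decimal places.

0.9624

P(component k | x) = P(Z=k)·f_k(x) / marginal(x), where marginal(x) = Σ_j P(Z=j)·f_j(x).
Normal densities:
  p_I = (1/(1.2·√(2π)))·exp(−(3.30−0.5)²/(2·1.2²)) = 0.332452·exp(-2.72222) = 0.0218516
  p_II = (1/(1.4·√(2π)))·exp(−(3.30−4.8)²/(2·1.4²)) = 0.284959·exp(-0.57398) = 0.160511
  p_III = (1/(0.7·√(2π)))·exp(−(3.30−6.2)²/(2·0.7²)) = 0.569918·exp(-8.58163) = 0.00010687
Prior × likelihood for each component:
  P(Z=I)·p_I = 0.13 × 0.0218516 = 0.0028407
  P(Z=II)·p_II = 0.46 × 0.160511 = 0.0738352
  P(Z=III)·p_III = 0.41 × 0.00010687 = 4.38168e-05
Denominator: 0.0028407 + 0.0738352 + 4.38168e-05 = 0.0767198
P(Population II | data) = 0.0738352 / 0.0767198 ≈ 0.9624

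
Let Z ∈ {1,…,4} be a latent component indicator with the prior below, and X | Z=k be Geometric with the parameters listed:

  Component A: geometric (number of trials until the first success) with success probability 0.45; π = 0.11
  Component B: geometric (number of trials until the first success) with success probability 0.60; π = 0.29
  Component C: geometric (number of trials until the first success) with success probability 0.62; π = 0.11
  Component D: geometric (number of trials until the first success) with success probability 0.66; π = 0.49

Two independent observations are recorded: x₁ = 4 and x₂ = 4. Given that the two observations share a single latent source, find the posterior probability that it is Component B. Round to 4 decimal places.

0.2848

Apply Bayes' rule: the posterior for each component is proportional to its prior times its likelihood at x.
Since both observations come from the same component, the likelihood for component k is f_k(x₁)·f_k(x₂).
  L_A = [0.0748688] × [0.0748688] = 0.00560533
  L_B = [0.0384] × [0.0384] = 0.00147456
  L_C = [0.0340206] × [0.0340206] = 0.0011574
  L_D = [0.0259406] × [0.0259406] = 0.000672917
Unnormalised posteriors:
  P(Z=A)·L_A = 0.11 × 0.00560533 = 0.000616586
  P(Z=B)·L_B = 0.29 × 0.00147456 = 0.000427622
  P(Z=C)·L_C = 0.11 × 0.0011574 = 0.000127314
  P(Z=D)·L_D = 0.49 × 0.000672917 = 0.000329729
Sum: 0.000616586 + 0.000427622 + 0.000127314 + 0.000329729 = 0.00150125
So the posterior for Component B is 0.000427622 / 0.00150125 ≈ 0.2848.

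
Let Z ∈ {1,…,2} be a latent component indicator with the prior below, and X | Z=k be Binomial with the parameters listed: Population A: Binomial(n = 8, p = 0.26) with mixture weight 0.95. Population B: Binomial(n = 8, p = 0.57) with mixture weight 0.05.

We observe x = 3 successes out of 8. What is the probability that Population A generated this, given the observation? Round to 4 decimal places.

0.9646

Posterior ∝ prior × likelihood, so P(k | x) ∝ w_k f_k(x); normalise over all components.
Evaluate each component's likelihood at the observed value:
  L_A = C(8,3)·0.26^3·0.74^5 = 56·0.017576·0.221901 = 0.218407
  L_B = C(8,3)·0.57^3·0.43^5 = 56·0.185193·0.0147008 = 0.15246
Unnormalised posteriors:
  w_A·L_A = 0.95 × 0.218407 = 0.207487
  w_B·L_B = 0.05 × 0.15246 = 0.00762298
Denominator: 0.207487 + 0.00762298 = 0.21511
So the posterior for Population A is 0.207487 / 0.21511 ≈ 0.9646.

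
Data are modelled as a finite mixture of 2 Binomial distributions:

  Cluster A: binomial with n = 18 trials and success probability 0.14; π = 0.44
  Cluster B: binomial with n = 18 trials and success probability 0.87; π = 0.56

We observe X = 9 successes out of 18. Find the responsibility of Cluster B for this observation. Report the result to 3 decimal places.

0.420

P(component k | x) = π_k·f_k(x) / marginal(x), where marginal(x) = Σ_j π_j·f_j(x).
Component likelihoods at x = 9 successes out of 18:
  p_A = C(18,9)·0.14^9·0.86^9 = 48620·2.0661e-08·0.257327 = 0.000258496
  p_B = C(18,9)·0.87^9·0.13^9 = 48620·0.285544·1.06045e-08 = 0.000147224
Multiply by the mixture weights:
  π_A·p_A = 0.44 × 0.000258496 = 0.000113738
  π_B·p_B = 0.56 × 0.000147224 = 8.24454e-05
Marginal: 0.000113738 + 8.24454e-05 = 0.000196184
P(Cluster B | data) = 8.24454e-05 / 0.000196184 ≈ 0.420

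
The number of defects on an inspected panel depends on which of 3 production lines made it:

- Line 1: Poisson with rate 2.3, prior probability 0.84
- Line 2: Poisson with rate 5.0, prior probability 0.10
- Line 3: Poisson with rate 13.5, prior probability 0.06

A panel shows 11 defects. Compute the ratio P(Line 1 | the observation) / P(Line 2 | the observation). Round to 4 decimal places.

0.0244

Posterior odds = (w_i f_i(x)) / (w_j f_j(x)); the normalising sum cancels.
Evaluate each component's likelihood at the observed value:
  p_1 = e^(−2.3)·2.3^11/11! = 2.39317e-05
  p_2 = e^(−5.0)·5.0^11/11! = 0.00824218
  p_3 = e^(−13.5)·13.5^11/11! = 0.0932267
Posterior odds = (w_1·p_1) / (w_2·p_2) = (0.84·2.39317e-05) / (0.10·0.00824218) = 2.01026e-05 / 0.000824218 ≈ 0.0244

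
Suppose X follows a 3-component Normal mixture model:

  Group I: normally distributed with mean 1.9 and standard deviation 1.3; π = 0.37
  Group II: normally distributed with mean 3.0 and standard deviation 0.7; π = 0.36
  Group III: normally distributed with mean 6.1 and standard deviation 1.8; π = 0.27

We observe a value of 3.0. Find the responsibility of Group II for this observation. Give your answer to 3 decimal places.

0.688

By Bayes' theorem, P(k | x) = π_k f_k(x) / Σ_j π_j f_j(x).
Evaluate each component's likelihood at the observed value:
  p_I = 0.214533
  p_II = 0.569918
  p_III = 0.0503
Unnormalised posteriors:
  π_I·p_I = 0.37 × 0.214533 = 0.0793773
  π_II·p_II = 0.36 × 0.569918 = 0.20517
  π_III·p_III = 0.27 × 0.0503 = 0.013581
Normaliser: 0.0793773 + 0.20517 + 0.013581 = 0.298129
P(Group II | x) ≈ 0.688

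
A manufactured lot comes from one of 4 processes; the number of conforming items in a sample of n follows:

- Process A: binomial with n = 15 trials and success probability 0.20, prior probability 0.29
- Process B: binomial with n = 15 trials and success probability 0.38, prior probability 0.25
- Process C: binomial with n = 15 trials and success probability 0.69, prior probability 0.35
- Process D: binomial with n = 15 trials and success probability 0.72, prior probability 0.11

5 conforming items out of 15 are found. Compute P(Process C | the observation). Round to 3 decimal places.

0.017

By Bayes' theorem, P(k | x) = P(Z=k) f_k(x) / Σ_j P(Z=j) f_j(x).
Evaluate each component's likelihood at the observed value:
  L_A = 0.103182
  L_B = 0.199706
  L_C = 0.00384962
  L_D = 0.00172107
Prior × likelihood for each component:
  P(Z=A)·L_A = 0.29 × 0.103182 = 0.0299229
  P(Z=B)·L_B = 0.25 × 0.199706 = 0.0499264
  P(Z=C)·L_C = 0.35 × 0.00384962 = 0.00134737
  P(Z=D)·L_D = 0.11 × 0.00172107 = 0.000189318
Denominator: 0.0299229 + 0.0499264 + 0.00134737 + 0.000189318 = 0.0813859
P(Process C | the observation) ≈ 0.017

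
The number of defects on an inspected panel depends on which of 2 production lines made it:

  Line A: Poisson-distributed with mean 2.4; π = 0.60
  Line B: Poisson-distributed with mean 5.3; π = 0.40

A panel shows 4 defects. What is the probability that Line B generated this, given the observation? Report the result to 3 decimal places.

The responsibility of component k is π_k f_k(x) divided by Σ_j π_j f_j(x).
Poisson probabilities:
  p_A = 0.125408
  p_B = 0.164109
Multiply by the mixture weights:
  π_A·p_A = 0.60 × 0.125408 = 0.0752451
  π_B·p_B = 0.40 × 0.164109 = 0.0656435
Evidence: 0.0752451 + 0.0656435 = 0.140889
Responsibility of Line B: 0.0656435 / 0.140889 ≈ 0.466

0.466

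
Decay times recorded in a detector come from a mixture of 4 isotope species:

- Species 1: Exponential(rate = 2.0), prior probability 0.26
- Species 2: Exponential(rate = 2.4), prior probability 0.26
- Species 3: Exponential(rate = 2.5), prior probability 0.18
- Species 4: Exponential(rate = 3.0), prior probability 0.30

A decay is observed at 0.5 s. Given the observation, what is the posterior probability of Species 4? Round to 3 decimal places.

0.283

Apply Bayes' rule: the posterior for each component is proportional to its prior times its likelihood at x.
Exponential densities:
  p_1 = 0.735759
  p_2 = 0.722866
  p_3 = 0.716262
  p_4 = 0.66939
Weight by the priors:
  P(Z=1)·p_1 = 0.26 × 0.735759 = 0.191297
  P(Z=2)·p_2 = 0.26 × 0.722866 = 0.187945
  P(Z=3)·p_3 = 0.18 × 0.716262 = 0.128927
  P(Z=4)·p_4 = 0.30 × 0.66939 = 0.200817
Normaliser: 0.191297 + 0.187945 + 0.128927 + 0.200817 = 0.708987
P(Species 4 | the observation) ≈ 0.283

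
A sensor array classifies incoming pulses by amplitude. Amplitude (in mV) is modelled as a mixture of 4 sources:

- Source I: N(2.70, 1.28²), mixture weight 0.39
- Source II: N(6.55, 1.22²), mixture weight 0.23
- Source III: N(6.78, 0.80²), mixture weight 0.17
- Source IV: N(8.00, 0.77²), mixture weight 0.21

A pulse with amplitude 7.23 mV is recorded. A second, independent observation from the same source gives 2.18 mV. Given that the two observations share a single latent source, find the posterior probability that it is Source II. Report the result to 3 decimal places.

The responsibility of component k is w_k f_k(x) divided by Σ_j w_j f_j(x).
Since both observations come from the same component, the likelihood for component k is f_k(x₁)·f_k(x₂).
  f_I = [(1/(1.28·√(2π)))·exp(−(7.23−2.70)²/(2·1.28²)) = 0.311674·exp(-6.26248) = 0.000594208] × [0.286987] = 0.00017053
  f_II = [(1/(1.22·√(2π)))·exp(−(7.23−6.55)²/(2·1.22²)) = 0.327002·exp(-0.15533) = 0.279956] × [0.000535112] = 0.000149808
  f_III = [(1/(0.80·√(2π)))·exp(−(7.23−6.78)²/(2·0.80²)) = 0.498678·exp(-0.15820) = 0.425709] × [3.29905e-08] = 1.40444e-08
  f_IV = [(1/(0.77·√(2π)))·exp(−(7.23−8.00)²/(2·0.77²)) = 0.518107·exp(-0.50000) = 0.314248] × [2.03605e-13] = 6.39825e-14
Unnormalised posteriors:
  w_I·f_I = 0.39 × 0.00017053 = 6.65068e-05
  w_II·f_II = 0.23 × 0.000149808 = 3.44558e-05
  w_III·f_III = 0.17 × 1.40444e-08 = 2.38755e-09
  w_IV·f_IV = 0.21 × 6.39825e-14 = 1.34363e-14
Sum: 6.65068e-05 + 3.44558e-05 + 2.38755e-09 + 1.34363e-14 = 0.000100965
P(Source II | data) ≈ 0.341

0.341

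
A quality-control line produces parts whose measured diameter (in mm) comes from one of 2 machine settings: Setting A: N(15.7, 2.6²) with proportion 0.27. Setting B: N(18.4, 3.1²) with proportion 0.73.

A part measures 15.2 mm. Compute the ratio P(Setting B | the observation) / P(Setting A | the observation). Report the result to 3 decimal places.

The posterior odds equal the prior odds times the likelihood ratio: (π_i/π_j)·(f_i(x)/f_j(x)).
Evaluate each component's likelihood at the observed value:
  p_A = (1/(2.6·√(2π)))·exp(−(15.2−15.7)²/(2·2.6²)) = 0.153439·exp(-0.01849) = 0.150628
  p_B = (1/(3.1·√(2π)))·exp(−(15.2−18.4)²/(2·3.1²)) = 0.128691·exp(-0.53278) = 0.075538
0.0551428 / 0.0406696 ≈ 1.356

1.356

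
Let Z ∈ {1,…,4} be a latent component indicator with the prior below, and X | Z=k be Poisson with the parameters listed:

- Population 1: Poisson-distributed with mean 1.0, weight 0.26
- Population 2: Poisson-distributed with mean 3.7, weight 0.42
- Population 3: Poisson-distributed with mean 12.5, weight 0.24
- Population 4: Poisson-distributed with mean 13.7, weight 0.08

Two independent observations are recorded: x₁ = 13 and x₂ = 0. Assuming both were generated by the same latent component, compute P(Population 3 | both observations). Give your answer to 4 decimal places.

0.0876

The responsibility of component k is π_k f_k(x) divided by Σ_j π_j f_j(x).
Since both observations come from the same component, the likelihood for component k is f_k(x₁)·f_k(x₂).
  L_1 = [e^(−1.0)·1.0^13/13! = 5.90779e-11] × [0.367879] = 2.17336e-11
  L_2 = [e^(−3.7)·3.7^13/13! = 9.67058e-05] × [0.0247235] = 2.39091e-06
  L_3 = [e^(−12.5)·12.5^13/13! = 0.10886] × [3.72665e-06] = 4.05684e-07
  L_4 = [e^(−13.7)·13.7^13/13! = 0.107957] × [1.12245e-06] = 1.21176e-07
Multiply by the mixture weights:
  π_1·L_1 = 0.26 × 2.17336e-11 = 5.65072e-12
  π_2·L_2 = 0.42 × 2.39091e-06 = 1.00418e-06
  π_3·L_3 = 0.24 × 4.05684e-07 = 9.73641e-08
  π_4·L_4 = 0.08 × 1.21176e-07 = 9.69412e-09
Normaliser: 5.65072e-12 + 1.00418e-06 + 9.73641e-08 + 9.69412e-09 = 1.11125e-06
P(Population 3 | x₁,x₂) = 9.73641e-08 / 1.11125e-06 ≈ 0.0876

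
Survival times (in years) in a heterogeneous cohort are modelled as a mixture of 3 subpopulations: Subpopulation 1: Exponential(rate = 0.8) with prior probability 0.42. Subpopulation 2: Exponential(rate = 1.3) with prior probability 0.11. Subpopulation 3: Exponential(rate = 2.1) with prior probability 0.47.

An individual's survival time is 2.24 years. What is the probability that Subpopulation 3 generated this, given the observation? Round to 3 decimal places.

0.123

Posterior ∝ prior × likelihood, so P(k | x) ∝ P(Z=k) f_k(x); normalise over all components.
Evaluate each component's likelihood at the observed value:
  L_1 = 0.8·e^(−0.8·2.24) = 0.8·e^(−1.7920) = 0.133301
  L_2 = 1.3·e^(−1.3·2.24) = 1.3·e^(−2.9120) = 0.070677
  L_3 = 2.1·e^(−2.1·2.24) = 2.1·e^(−4.7040) = 0.0190238
Weight by the priors:
  P(Z=1)·L_1 = 0.42 × 0.133301 = 0.0559865
  P(Z=2)·L_2 = 0.11 × 0.070677 = 0.00777446
  P(Z=3)·L_3 = 0.47 × 0.0190238 = 0.0089412
Marginal: 0.0559865 + 0.00777446 + 0.0089412 = 0.0727022
So the posterior for Subpopulation 3 is 0.0089412 / 0.0727022 ≈ 0.123.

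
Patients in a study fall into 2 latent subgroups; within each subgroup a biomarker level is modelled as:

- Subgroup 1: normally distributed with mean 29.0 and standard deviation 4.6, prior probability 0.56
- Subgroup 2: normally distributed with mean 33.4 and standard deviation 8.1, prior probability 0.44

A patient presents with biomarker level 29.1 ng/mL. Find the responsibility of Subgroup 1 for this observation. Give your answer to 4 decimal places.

Posterior ∝ prior × likelihood, so P(k | x) ∝ π_k f_k(x); normalise over all components.
Evaluate each component's likelihood at the observed value:
  L_1 = 0.0867061
  L_2 = 0.0427789
Multiply by the mixture weights:
  π_1·L_1 = 0.56 × 0.0867061 = 0.0485554
  π_2·L_2 = 0.44 × 0.0427789 = 0.0188227
Normaliser: 0.0485554 + 0.0188227 = 0.0673781
So the posterior for Subgroup 1 is 0.0485554 / 0.0673781 ≈ 0.7206.

0.7206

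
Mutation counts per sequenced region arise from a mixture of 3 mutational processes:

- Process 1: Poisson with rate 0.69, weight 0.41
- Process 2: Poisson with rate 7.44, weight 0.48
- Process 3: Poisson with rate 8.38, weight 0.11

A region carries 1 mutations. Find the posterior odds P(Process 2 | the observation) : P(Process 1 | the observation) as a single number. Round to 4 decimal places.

The posterior odds equal the prior odds times the likelihood ratio: (P(Z=i)/P(Z=j))·(f_i(x)/f_j(x)).
Component likelihoods at x = 1 mutations:
  f_1 = 0.346087
  f_2 = 0.0043694
  f_3 = 0.00192246
Posterior odds = (P(Z=2)·f_2) / (P(Z=1)·f_1) = (0.48·0.0043694) / (0.41·0.346087) = 0.00209731 / 0.141896 ≈ 0.0148

0.0148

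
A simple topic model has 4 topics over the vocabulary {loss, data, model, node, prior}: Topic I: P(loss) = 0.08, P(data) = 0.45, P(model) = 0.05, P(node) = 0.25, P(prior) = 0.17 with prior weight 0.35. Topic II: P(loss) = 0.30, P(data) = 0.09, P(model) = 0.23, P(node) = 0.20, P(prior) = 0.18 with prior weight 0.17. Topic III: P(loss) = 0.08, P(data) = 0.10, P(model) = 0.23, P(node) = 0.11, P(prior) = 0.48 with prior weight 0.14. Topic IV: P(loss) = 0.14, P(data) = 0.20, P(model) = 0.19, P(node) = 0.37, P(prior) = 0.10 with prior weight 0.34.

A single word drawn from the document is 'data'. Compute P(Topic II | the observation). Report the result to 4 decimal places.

Apply Bayes' rule: the posterior for each component is proportional to its prior times its likelihood at x.
Categorical probabilities:
  L_I = P(data | comp) = 0.45
  L_II = P(data | comp) = 0.09
  L_III = P(data | comp) = 0.10
  L_IV = P(data | comp) = 0.20
Multiply by the mixture weights:
  π_I·L_I = 0.35 × 0.45 = 0.1575
  π_II·L_II = 0.17 × 0.09 = 0.0153
  π_III·L_III = 0.14 × 0.1 = 0.014
  π_IV·L_IV = 0.34 × 0.2 = 0.068
Evidence: 0.1575 + 0.0153 + 0.014 + 0.068 = 0.2548
P(Topic II | 'data') = 0.0153 / 0.2548 ≈ 0.0600

0.0600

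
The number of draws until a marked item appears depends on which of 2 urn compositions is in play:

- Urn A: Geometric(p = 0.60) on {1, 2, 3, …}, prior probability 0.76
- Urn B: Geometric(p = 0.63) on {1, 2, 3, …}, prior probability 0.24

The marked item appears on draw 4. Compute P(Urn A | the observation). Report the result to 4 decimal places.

Apply Bayes' rule: the posterior for each component is proportional to its prior times its likelihood at x.
Evaluate each component's likelihood at the observed value:
  L_A = 0.0384
  L_B = 0.0319114
Multiply by the mixture weights:
  π_A·L_A = 0.76 × 0.0384 = 0.029184
  π_B·L_B = 0.24 × 0.0319114 = 0.00765873
Normaliser: 0.029184 + 0.00765873 = 0.0368427
Responsibility of Urn A: 0.029184 / 0.0368427 ≈ 0.7921

0.7921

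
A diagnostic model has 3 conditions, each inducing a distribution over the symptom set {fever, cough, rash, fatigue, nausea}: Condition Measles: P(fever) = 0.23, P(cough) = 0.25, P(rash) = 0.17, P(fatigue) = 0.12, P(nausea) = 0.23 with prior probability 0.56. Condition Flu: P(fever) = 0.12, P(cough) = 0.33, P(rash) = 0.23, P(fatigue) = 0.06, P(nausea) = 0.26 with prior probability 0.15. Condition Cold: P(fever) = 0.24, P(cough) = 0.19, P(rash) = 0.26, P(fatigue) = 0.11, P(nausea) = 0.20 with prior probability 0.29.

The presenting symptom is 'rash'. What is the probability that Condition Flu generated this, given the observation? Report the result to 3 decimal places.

By Bayes' theorem, P(k | x) = w_k f_k(x) / Σ_j w_j f_j(x).
Component likelihoods at x = 'rash':
  p_Measles = 0.17
  p_Flu = 0.23
  p_Cold = 0.26
Unnormalised posteriors:
  w_Measles·p_Measles = 0.56 × 0.17 = 0.0952
  w_Flu·p_Flu = 0.15 × 0.23 = 0.0345
  w_Cold·p_Cold = 0.29 × 0.26 = 0.0754
Marginal: 0.0952 + 0.0345 + 0.0754 = 0.2051
P(Condition Flu | x) = 0.0345 / 0.2051 ≈ 0.168

0.168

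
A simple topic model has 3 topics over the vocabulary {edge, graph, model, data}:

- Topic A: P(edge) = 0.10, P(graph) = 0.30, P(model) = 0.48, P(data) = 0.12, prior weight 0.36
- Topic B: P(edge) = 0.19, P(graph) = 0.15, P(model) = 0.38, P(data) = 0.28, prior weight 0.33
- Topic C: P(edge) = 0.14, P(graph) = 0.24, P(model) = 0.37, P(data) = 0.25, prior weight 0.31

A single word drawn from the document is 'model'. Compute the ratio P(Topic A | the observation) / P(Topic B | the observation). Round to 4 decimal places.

1.3780

Only the two components matter; the odds are (π_i f_i(x)) / (π_j f_j(x)).
Component likelihoods at x = 'model':
  L_A = 0.48
  L_B = 0.38
  L_C = 0.37
Posterior odds = (π_A·L_A) / (π_B·L_B) = (0.36·0.48) / (0.33·0.38) = 0.1728 / 0.1254 ≈ 1.3780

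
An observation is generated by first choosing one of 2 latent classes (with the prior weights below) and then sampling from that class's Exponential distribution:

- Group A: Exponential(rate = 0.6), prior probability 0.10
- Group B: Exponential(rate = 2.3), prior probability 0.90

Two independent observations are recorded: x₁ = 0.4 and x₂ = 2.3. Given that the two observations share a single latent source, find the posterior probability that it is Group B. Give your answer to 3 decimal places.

By Bayes' theorem, P(k | x) = π_k f_k(x) / Σ_j π_j f_j(x).
Since both observations come from the same component, the likelihood for component k is f_k(x₁)·f_k(x₂).
  f_A = [0.471977] × [0.150947] = 0.0712435
  f_B = [0.916594] × [0.011596] = 0.0106289
Multiply by the mixture weights:
  π_A·f_A = 0.10 × 0.0712435 = 0.00712435
  π_B·f_B = 0.90 × 0.0106289 = 0.00956598
Denominator: 0.00712435 + 0.00956598 = 0.0166903
P(Group B | x₁,x₂) = 0.00956598 / 0.0166903 ≈ 0.573

0.573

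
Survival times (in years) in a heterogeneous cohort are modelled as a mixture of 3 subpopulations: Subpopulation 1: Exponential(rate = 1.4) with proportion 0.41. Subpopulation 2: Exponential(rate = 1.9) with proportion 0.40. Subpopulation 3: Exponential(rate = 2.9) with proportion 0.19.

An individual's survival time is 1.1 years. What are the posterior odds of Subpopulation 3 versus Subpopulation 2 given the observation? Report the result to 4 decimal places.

0.2413

Only the two components matter; the odds are (P(Z=i) f_i(x)) / (P(Z=j) f_j(x)).
Exponential densities:
  L_1 = 0.300134
  L_2 = 0.235006
  L_3 = 0.119398
0.0226857 / 0.0940022 ≈ 0.2413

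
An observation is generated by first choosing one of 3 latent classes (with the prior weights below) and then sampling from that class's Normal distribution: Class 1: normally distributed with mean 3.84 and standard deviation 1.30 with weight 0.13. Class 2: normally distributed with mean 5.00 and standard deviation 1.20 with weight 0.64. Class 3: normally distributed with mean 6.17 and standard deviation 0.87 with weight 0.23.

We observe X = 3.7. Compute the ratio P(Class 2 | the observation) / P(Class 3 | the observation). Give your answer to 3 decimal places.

63.130

Since P(k|x) ∝ π_k f_k(x), the posterior odds are π_i f_i(x) / (π_j f_j(x)).
Component likelihoods at x = 3.7:
  L_1 = 0.305104
  L_2 = 0.184877
  L_3 = 0.00814896
0.118321 / 0.00187426 ≈ 63.130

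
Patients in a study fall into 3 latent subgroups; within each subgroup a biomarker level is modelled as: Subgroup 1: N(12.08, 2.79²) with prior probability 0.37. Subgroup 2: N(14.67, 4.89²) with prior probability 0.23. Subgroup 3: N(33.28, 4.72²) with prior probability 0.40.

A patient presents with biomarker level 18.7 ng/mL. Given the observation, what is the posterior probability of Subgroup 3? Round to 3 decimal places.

The responsibility of component k is π_k f_k(x) divided by Σ_j π_j f_j(x).
Component likelihoods at x = 18.7 ng/mL:
  p_1 = 0.00856583
  p_2 = 0.058092
  p_3 = 0.000716125
Multiply by the mixture weights:
  π_1·p_1 = 0.37 × 0.00856583 = 0.00316936
  π_2·p_2 = 0.23 × 0.058092 = 0.0133612
  π_3·p_3 = 0.40 × 0.000716125 = 0.00028645
Marginal: 0.00316936 + 0.0133612 + 0.00028645 = 0.016817
P(Subgroup 3 | x) ≈ 0.017

0.017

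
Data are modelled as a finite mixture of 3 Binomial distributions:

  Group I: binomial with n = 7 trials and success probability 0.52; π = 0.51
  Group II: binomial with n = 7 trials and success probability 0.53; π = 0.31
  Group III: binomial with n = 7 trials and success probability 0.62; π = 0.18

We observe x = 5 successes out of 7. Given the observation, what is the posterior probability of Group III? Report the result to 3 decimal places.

By Bayes' theorem, P(k | x) = π_k f_k(x) / Σ_j π_j f_j(x).
Component likelihoods at x = 5 successes out of 7:
  L_I = C(7,5)·0.52^5·0.48^2 = 21·0.0380204·0.2304 = 0.183958
  L_II = C(7,5)·0.53^5·0.47^2 = 21·0.0418195·0.2209 = 0.193997
  L_III = C(7,5)·0.62^5·0.38^2 = 21·0.0916133·0.1444 = 0.277808
Weight by the priors:
  π_I·L_I = 0.51 × 0.183958 = 0.0938185
  π_II·L_II = 0.31 × 0.193997 = 0.060139
  π_III·L_III = 0.18 × 0.277808 = 0.0500055
Marginal: 0.0938185 + 0.060139 + 0.0500055 = 0.203963
So the posterior for Group III is 0.0500055 / 0.203963 ≈ 0.245.

0.245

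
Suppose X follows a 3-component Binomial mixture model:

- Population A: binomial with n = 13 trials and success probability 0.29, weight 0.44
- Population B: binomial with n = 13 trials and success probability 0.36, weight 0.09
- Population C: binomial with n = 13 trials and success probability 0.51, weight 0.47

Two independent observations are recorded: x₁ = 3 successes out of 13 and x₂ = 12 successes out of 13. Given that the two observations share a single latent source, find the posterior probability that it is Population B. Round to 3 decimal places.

The responsibility of component k is π_k f_k(x) divided by Σ_j π_j f_j(x).
Since both observations come from the same component, the likelihood for component k is f_k(x₁)·f_k(x₂).
  f_A = [0.227062] × [3.26571e-06] = 7.41517e-07
  f_B = [0.153841] × [3.94233e-05] = 6.06494e-06
  f_C = [0.0302717] × [0.00197234] = 5.97061e-05
Prior × likelihood for each component:
  π_A·f_A = 0.44 × 7.41517e-07 = 3.26268e-07
  π_B·f_B = 0.09 × 6.06494e-06 = 5.45845e-07
  π_C·f_C = 0.47 × 5.97061e-05 = 2.80619e-05
Sum: 3.26268e-07 + 5.45845e-07 + 2.80619e-05 = 2.8934e-05
P(Population B | x) = 5.45845e-07 / 2.8934e-05 ≈ 0.019

0.019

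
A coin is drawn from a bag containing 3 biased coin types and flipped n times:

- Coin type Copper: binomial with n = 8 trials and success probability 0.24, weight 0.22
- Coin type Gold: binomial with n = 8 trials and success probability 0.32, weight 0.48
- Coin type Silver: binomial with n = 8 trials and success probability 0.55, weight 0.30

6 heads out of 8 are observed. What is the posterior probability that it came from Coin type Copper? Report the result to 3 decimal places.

0.012

P(component k | x) = π_k·f_k(x) / marginal(x), where marginal(x) = Σ_j π_j·f_j(x).
Component likelihoods at x = 6 heads out of 8:
  p_Copper = C(8,6)·0.24^6·0.76^2 = 28·0.000191103·0.5776 = 0.00309067
  p_Gold = C(8,6)·0.32^6·0.68^2 = 28·0.00107374·0.4624 = 0.013902
  p_Silver = C(8,6)·0.55^6·0.45^2 = 28·0.0276806·0.2025 = 0.156949
Weight by the priors:
  π_Copper·p_Copper = 0.22 × 0.00309067 = 0.000679947
  π_Gold·p_Gold = 0.48 × 0.013902 = 0.00667294
  π_Silver·p_Silver = 0.30 × 0.156949 = 0.0470848
Sum: 0.000679947 + 0.00667294 + 0.0470848 = 0.0544377
Responsibility of Coin type Copper: 0.000679947 / 0.0544377 ≈ 0.012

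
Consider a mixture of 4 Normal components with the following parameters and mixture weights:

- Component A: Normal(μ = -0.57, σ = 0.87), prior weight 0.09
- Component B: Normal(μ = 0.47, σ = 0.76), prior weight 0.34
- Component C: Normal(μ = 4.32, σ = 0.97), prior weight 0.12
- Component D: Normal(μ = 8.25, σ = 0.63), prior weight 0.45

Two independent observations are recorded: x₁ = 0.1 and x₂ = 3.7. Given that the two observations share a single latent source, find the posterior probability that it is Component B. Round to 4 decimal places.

P(component k | x) = P(Z=k)·f_k(x) / marginal(x), where marginal(x) = Σ_j P(Z=j)·f_j(x).
Since both observations come from the same component, the likelihood for component k is f_k(x₁)·f_k(x₂).
  L_A = [0.340883] × [2.69494e-06] = 9.18661e-07
  L_B = [0.466261] × [6.27877e-05] = 2.92755e-05
  L_C = [3.19298e-05] × [0.335293] = 1.07058e-05
  L_D = [2.89252e-37] × [2.98581e-12] = 8.6365e-49
Unnormalised posteriors:
  P(Z=A)·L_A = 0.09 × 9.18661e-07 = 8.26795e-08
  P(Z=B)·L_B = 0.34 × 2.92755e-05 = 9.95366e-06
  P(Z=C)·L_C = 0.12 × 1.07058e-05 = 1.2847e-06
  P(Z=D)·L_D = 0.45 × 8.6365e-49 = 3.88643e-49
Marginal: 8.26795e-08 + 9.95366e-06 + 1.2847e-06 + 3.88643e-49 = 1.1321e-05
Responsibility of Component B: 9.95366e-06 / 1.1321e-05 ≈ 0.8792

0.8792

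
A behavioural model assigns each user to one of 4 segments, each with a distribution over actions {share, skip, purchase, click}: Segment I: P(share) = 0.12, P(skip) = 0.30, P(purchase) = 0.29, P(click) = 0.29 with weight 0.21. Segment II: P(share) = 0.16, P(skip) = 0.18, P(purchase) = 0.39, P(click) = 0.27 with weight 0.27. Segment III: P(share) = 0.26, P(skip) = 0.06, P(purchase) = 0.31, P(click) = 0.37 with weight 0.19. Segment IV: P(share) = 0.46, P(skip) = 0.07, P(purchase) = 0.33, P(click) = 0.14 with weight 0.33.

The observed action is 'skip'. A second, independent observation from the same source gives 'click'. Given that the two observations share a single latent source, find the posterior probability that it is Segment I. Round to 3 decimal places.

Posterior ∝ prior × likelihood, so P(k | x) ∝ w_k f_k(x); normalise over all components.
Since both observations come from the same component, the likelihood for component k is f_k(x₁)·f_k(x₂).
  L_I = [P(skip | comp) = 0.30] × [0.29] = 0.087
  L_II = [P(skip | comp) = 0.18] × [0.27] = 0.0486
  L_III = [P(skip | comp) = 0.06] × [0.37] = 0.0222
  L_IV = [P(skip | comp) = 0.07] × [0.14] = 0.0098
Prior × likelihood for each component:
  w_I·L_I = 0.21 × 0.087 = 0.01827
  w_II·L_II = 0.27 × 0.0486 = 0.013122
  w_III·L_III = 0.19 × 0.0222 = 0.004218
  w_IV·L_IV = 0.33 × 0.0098 = 0.003234
Denominator: 0.01827 + 0.013122 + 0.004218 + 0.003234 = 0.038844
P(Segment I | x) = 0.01827 / 0.038844 ≈ 0.470

0.470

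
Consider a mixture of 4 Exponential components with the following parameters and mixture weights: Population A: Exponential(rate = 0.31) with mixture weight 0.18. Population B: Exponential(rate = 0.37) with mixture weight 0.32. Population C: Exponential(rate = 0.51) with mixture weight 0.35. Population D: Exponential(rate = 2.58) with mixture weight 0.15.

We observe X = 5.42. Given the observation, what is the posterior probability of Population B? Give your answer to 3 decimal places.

Apply Bayes' rule: the posterior for each component is proportional to its prior times its likelihood at x.
Component likelihoods at x = 5.42:
  f_A = 0.0577644
  f_B = 0.0498044
  f_C = 0.0321435
  f_D = 2.18082e-06
Weight by the priors:
  w_A·f_A = 0.18 × 0.0577644 = 0.0103976
  w_B·f_B = 0.32 × 0.0498044 = 0.0159374
  w_C·f_C = 0.35 × 0.0321435 = 0.0112502
  w_D·f_D = 0.15 × 2.18082e-06 = 3.27123e-07
Sum: 0.0103976 + 0.0159374 + 0.0112502 + 3.27123e-07 = 0.0375855
P(Population B | data) = 0.0159374 / 0.0375855 ≈ 0.424

0.424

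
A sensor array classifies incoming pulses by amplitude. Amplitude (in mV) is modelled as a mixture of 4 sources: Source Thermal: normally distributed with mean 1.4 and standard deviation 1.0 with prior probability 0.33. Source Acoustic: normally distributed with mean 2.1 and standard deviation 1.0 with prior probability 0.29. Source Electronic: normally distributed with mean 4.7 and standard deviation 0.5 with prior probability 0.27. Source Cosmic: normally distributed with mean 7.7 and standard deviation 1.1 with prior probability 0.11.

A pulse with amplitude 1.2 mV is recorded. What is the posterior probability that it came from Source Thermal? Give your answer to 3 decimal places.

P(component k | x) = π_k·f_k(x) / marginal(x), where marginal(x) = Σ_j π_j·f_j(x).
Evaluate each component's likelihood at the observed value:
  f_Thermal = (1/(1.0·√(2π)))·exp(−(1.2−1.4)²/(2·1.0²)) = 0.398942·exp(-0.02000) = 0.391043
  f_Acoustic = (1/(1.0·√(2π)))·exp(−(1.2−2.1)²/(2·1.0²)) = 0.398942·exp(-0.40500) = 0.266085
  f_Electronic = (1/(0.5·√(2π)))·exp(−(1.2−4.7)²/(2·0.5²)) = 0.797885·exp(-24.50000) = 1.82694e-11
  f_Cosmic = (1/(1.1·√(2π)))·exp(−(1.2−7.7)²/(2·1.1²)) = 0.362675·exp(-17.45868) = 9.49096e-09
Weight by the priors:
  π_Thermal·f_Thermal = 0.33 × 0.391043 = 0.129044
  π_Acoustic·f_Acoustic = 0.29 × 0.266085 = 0.0771647
  π_Electronic·f_Electronic = 0.27 × 1.82694e-11 = 4.93275e-12
  π_Cosmic·f_Cosmic = 0.11 × 9.49096e-09 = 1.04401e-09
Denominator: 0.129044 + 0.0771647 + 4.93275e-12 + 1.04401e-09 = 0.206209
Responsibility of Source Thermal: 0.129044 / 0.206209 ≈ 0.626

0.626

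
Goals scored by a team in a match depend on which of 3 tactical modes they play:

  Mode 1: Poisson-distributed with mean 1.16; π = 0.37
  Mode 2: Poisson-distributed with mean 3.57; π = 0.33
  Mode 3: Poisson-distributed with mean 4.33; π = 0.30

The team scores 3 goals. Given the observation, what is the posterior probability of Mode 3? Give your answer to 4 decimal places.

0.3469

Apply Bayes' rule: the posterior for each component is proportional to its prior times its likelihood at x.
Component likelihoods at x = 3 goals:
  f_1 = 0.0815532
  f_2 = 0.213512
  f_3 = 0.178163
Multiply by the mixture weights:
  P(Z=1)·f_1 = 0.37 × 0.0815532 = 0.0301747
  P(Z=2)·f_2 = 0.33 × 0.213512 = 0.0704589
  P(Z=3)·f_3 = 0.30 × 0.178163 = 0.0534489
Sum: 0.0301747 + 0.0704589 + 0.0534489 = 0.154082
P(Mode 3 | 3 goals) = 0.0534489 / 0.154082 ≈ 0.3469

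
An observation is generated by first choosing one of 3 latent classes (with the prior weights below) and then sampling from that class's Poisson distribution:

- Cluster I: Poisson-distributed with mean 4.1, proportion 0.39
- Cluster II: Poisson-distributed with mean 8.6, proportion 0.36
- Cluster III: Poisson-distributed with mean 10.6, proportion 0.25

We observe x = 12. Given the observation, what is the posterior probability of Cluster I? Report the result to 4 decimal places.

P(component k | x) = w_k·f_k(x) / marginal(x), where marginal(x) = Σ_j w_j·f_j(x).
Evaluate each component's likelihood at the observed value:
  f_I = 0.00078066
  f_II = 0.0629089
  f_III = 0.104668
Prior × likelihood for each component:
  w_I·f_I = 0.39 × 0.00078066 = 0.000304457
  w_II·f_II = 0.36 × 0.0629089 = 0.0226472
  w_III·f_III = 0.25 × 0.104668 = 0.0261669
Normaliser: 0.000304457 + 0.0226472 + 0.0261669 = 0.0491185
So the posterior for Cluster I is 0.000304457 / 0.0491185 ≈ 0.0062.

0.0062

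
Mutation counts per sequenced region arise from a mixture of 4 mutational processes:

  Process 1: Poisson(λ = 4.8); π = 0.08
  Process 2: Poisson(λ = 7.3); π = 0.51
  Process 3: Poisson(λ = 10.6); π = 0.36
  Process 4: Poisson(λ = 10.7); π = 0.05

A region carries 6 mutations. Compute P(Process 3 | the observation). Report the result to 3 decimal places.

0.171

P(component k | x) = π_k·f_k(x) / marginal(x), where marginal(x) = Σ_j π_j·f_j(x).
Poisson probabilities:
  L_1 = 0.139798
  L_2 = 0.141989
  L_3 = 0.0490887
  L_4 = 0.0469915
Prior × likelihood for each component:
  π_1·L_1 = 0.08 × 0.139798 = 0.0111839
  π_2·L_2 = 0.51 × 0.141989 = 0.0724144
  π_3·L_3 = 0.36 × 0.0490887 = 0.0176719
  π_4·L_4 = 0.05 × 0.0469915 = 0.00234957
Marginal: 0.0111839 + 0.0724144 + 0.0176719 + 0.00234957 = 0.10362
P(Process 3 | 6 mutations) ≈ 0.171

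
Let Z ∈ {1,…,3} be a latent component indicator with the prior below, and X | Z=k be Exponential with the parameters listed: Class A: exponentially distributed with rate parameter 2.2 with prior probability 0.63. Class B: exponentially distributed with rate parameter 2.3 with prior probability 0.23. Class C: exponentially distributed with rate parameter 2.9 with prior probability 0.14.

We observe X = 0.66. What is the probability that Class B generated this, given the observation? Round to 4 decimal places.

Apply Bayes' rule: the posterior for each component is proportional to its prior times its likelihood at x.
Component likelihoods at x = 0.66:
  L_A = 2.2·e^(−2.2·0.66) = 2.2·e^(−1.4520) = 0.515024
  L_B = 2.3·e^(−2.3·0.66) = 2.3·e^(−1.5180) = 0.504044
  L_C = 2.9·e^(−2.9·0.66) = 2.9·e^(−1.9140) = 0.427719
Unnormalised posteriors:
  π_A·L_A = 0.63 × 0.515024 = 0.324465
  π_B·L_B = 0.23 × 0.504044 = 0.11593
  π_C·L_C = 0.14 × 0.427719 = 0.0598806
Denominator: 0.324465 + 0.11593 + 0.0598806 = 0.500276
P(Class B | the observation) ≈ 0.2317

0.2317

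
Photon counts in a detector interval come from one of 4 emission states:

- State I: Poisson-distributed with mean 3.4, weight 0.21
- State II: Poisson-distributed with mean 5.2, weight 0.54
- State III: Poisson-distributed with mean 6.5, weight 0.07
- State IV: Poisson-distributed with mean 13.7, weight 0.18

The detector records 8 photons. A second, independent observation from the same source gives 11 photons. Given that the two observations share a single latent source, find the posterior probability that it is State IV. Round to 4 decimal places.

0.4484

Posterior ∝ prior × likelihood, so P(k | x) ∝ P(Z=k) f_k(x); normalise over all components.
Since both observations come from the same component, the likelihood for component k is f_k(x₁)·f_k(x₂).
  f_I = [e^(−3.4)·3.4^8/8! = 0.0147812] × [0.000586828] = 8.67403e-06
  f_II = [e^(−5.2)·5.2^8/8! = 0.0731434] × [0.0103884] = 0.000759844
  f_III = [e^(−6.5)·6.5^8/8! = 0.118815] × [0.0329592] = 0.00391606
  f_IV = [e^(−13.7)·13.7^8/8! = 0.0345469] × [0.0897297] = 0.00309989
Prior × likelihood for each component:
  P(Z=I)·f_I = 0.21 × 8.67403e-06 = 1.82155e-06
  P(Z=II)·f_II = 0.54 × 0.000759844 = 0.000410316
  P(Z=III)·f_III = 0.07 × 0.00391606 = 0.000274124
  P(Z=IV)·f_IV = 0.18 × 0.00309989 = 0.000557979
Marginal: 1.82155e-06 + 0.000410316 + 0.000274124 + 0.000557979 = 0.00124424
P(State IV | x₁, x₂) ≈ 0.4484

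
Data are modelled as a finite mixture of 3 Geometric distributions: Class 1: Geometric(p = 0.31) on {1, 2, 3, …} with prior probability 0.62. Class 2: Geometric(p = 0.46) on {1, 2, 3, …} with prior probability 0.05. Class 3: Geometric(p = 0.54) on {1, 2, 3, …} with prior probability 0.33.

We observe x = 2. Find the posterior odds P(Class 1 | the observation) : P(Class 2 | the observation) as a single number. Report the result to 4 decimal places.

10.6778

Since P(k|x) ∝ π_k f_k(x), the posterior odds are π_i f_i(x) / (π_j f_j(x)).
Evaluate each component's likelihood at the observed value:
  f_1 = 0.2139
  f_2 = 0.2484
  f_3 = 0.2484
Odds = (0.62/0.05) × (0.2139/0.2484) = 12.4 × 0.861111 ≈ 10.6778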